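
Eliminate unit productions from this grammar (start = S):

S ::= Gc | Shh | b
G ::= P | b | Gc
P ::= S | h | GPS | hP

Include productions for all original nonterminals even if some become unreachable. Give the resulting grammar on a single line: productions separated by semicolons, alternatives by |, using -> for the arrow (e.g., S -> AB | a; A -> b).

S -> b | Gc | Shh; G -> b | h | Gc | hP | GPS | Shh; P -> b | h | Gc | hP | GPS | Shh

Unit productions: G->P, P->S.
Unit pairs (A ⇒* B via units): (G,P), (G,S), (P,S).
S: inherits non-unit rules of {S} → Gc | Shh | b.
G: inherits non-unit rules of {G, P, S} → GPS | Gc | Shh | b | h | hP.
P: inherits non-unit rules of {P, S} → GPS | Gc | Shh | b | h | hP.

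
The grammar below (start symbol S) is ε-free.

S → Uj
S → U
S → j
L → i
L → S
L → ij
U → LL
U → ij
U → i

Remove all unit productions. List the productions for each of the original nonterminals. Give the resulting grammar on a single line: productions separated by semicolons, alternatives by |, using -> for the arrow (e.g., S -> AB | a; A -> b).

Unit productions: L->S, S->U.
Unit pairs (A ⇒* B via units): (L,S), (L,U), (S,U).
S: inherits non-unit rules of {S, U} → LL | Uj | i | ij | j.
L: inherits non-unit rules of {L, S, U} → LL | Uj | i | ij | j.
U: inherits non-unit rules of {U} → LL | i | ij.

S -> i | j | LL | Uj | ij; L -> i | j | LL | Uj | ij; U -> i | LL | ij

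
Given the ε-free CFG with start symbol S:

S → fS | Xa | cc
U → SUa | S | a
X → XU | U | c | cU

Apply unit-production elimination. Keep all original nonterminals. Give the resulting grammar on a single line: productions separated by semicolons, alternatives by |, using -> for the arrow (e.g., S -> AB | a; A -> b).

S -> Xa | cc | fS; U -> a | Xa | cc | fS | SUa; X -> a | c | XU | Xa | cU | cc | fS | SUa

Unit productions: U->S, X->U.
Unit pairs (A ⇒* B via units): (U,S), (X,S), (X,U).
S: inherits non-unit rules of {S} → Xa | cc | fS.
U: inherits non-unit rules of {S, U} → SUa | Xa | a | cc | fS.
X: inherits non-unit rules of {S, U, X} → SUa | XU | Xa | a | c | cU | cc | fS.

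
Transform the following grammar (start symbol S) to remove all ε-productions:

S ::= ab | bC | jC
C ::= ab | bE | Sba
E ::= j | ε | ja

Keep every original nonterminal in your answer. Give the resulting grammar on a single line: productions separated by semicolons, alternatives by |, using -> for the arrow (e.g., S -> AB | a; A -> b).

S -> ab | bC | jC; C -> b | ab | bE | Sba; E -> j | ja

Nullable set: {E}.
C -> bE: E nullable, giving b | bE.
Drop E -> ε.
Unchanged (no nullable symbols): S -> ab; S -> bC; S -> jC; C -> Sba; C -> ab; E -> j; E -> ja.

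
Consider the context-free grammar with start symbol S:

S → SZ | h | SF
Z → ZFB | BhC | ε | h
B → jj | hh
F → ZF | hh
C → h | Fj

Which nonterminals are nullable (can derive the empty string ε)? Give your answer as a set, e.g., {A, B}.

{Z}

Directly nullable (have an ε-rule): {Z}.
Not nullable: B, C, F, S — each has a terminal in every rule's right-hand side or depends on a non-nullable symbol.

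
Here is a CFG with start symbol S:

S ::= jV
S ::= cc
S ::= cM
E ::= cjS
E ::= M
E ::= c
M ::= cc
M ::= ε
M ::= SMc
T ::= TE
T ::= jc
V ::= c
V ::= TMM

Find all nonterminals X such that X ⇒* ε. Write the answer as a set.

Directly nullable (have an ε-rule): {M}.
E is nullable via E -> M (every symbol on the right is already known nullable).
Not nullable: S, T, V — each has a terminal in every rule's right-hand side or depends on a non-nullable symbol.

{E, M}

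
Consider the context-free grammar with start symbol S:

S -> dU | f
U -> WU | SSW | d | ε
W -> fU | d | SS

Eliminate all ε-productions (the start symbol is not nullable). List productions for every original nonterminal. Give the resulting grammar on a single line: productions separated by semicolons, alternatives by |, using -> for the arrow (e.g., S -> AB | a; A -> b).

Nullable set: {U}.
S -> dU: U nullable, giving d | dU.
Drop U -> ε.
U -> WU: U nullable, giving W | WU.
W -> fU: U nullable, giving f | fU.
Unchanged (no nullable symbols): S -> f; U -> SSW; U -> d; W -> SS; W -> d.

S -> d | f | dU; U -> W | d | WU | SSW; W -> d | f | SS | fU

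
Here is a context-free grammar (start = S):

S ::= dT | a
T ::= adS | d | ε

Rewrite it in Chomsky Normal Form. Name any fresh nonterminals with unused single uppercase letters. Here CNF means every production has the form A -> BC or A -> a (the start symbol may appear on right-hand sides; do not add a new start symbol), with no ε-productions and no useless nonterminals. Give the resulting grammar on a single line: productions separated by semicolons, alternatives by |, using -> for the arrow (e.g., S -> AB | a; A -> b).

S -> a | d | AT; A -> d; B -> a; C -> AS; T -> d | BC

Nullable: {T}; after ε-elimination: S -> a | d | dT; T -> d | adS.
No unit productions to eliminate.
TERM: introduce B -> a, A -> d and substitute in every rule of length ≥2.
BIN: T -> BAS becomes T -> BC, C -> AS.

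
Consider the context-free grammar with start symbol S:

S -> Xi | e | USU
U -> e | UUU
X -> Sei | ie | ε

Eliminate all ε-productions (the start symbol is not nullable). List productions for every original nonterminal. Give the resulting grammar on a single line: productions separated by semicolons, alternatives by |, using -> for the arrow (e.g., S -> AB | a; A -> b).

Nullable set: {X}.
S -> Xi: X nullable, giving Xi | i.
Drop X -> ε.
Unchanged (no nullable symbols): S -> USU; S -> e; U -> UUU; U -> e; X -> Sei; X -> ie.

S -> e | i | Xi | USU; U -> e | UUU; X -> ie | Sei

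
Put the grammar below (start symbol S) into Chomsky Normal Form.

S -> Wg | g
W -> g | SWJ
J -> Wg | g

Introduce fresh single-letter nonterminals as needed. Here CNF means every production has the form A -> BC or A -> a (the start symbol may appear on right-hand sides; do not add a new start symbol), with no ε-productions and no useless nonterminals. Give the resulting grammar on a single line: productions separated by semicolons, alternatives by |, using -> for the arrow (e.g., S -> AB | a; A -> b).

S -> g | WA; A -> g; B -> WJ; J -> g | WA; W -> g | SB

No ε-productions.
No unit productions to eliminate.
TERM: introduce A -> g and substitute in every rule of length ≥2.
BIN: W -> SWJ becomes W -> SB, B -> WJ.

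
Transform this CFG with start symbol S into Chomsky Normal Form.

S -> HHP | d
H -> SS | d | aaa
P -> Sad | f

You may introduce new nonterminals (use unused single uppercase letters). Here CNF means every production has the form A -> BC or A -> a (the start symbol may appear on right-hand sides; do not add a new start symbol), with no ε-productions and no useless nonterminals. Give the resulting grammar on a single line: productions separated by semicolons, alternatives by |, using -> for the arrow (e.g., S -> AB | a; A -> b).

No ε-productions.
No unit productions to eliminate.
TERM: introduce A -> a, B -> d and substitute in every rule of length ≥2.
BIN: H -> AAA becomes H -> AC, C -> AA; P -> SAB becomes P -> SD, D -> AB; S -> HHP becomes S -> HE, E -> HP.

S -> d | HE; A -> a; B -> d; C -> AA; D -> AB; E -> HP; H -> d | AC | SS; P -> f | SD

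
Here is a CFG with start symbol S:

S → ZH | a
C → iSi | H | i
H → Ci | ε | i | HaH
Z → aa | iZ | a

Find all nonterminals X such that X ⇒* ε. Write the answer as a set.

Directly nullable (have an ε-rule): {H}.
C is nullable via C -> H (every symbol on the right is already known nullable).
Not nullable: S, Z — each has a terminal in every rule's right-hand side or depends on a non-nullable symbol.

{C, H}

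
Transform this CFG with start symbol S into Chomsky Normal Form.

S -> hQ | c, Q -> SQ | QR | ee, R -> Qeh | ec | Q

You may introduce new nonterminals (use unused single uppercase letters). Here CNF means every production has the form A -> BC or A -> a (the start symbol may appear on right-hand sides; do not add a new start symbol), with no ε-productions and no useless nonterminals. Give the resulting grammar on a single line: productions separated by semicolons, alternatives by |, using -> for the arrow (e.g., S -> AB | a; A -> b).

S -> c | BQ; A -> e; B -> h; C -> c; D -> AB; Q -> AA | QR | SQ; R -> AA | AC | QD | QR | SQ

No ε-productions.
After unit-elimination: S -> c | hQ; Q -> QR | SQ | ee; R -> QR | SQ | ec | ee | Qeh.
TERM: introduce C -> c, A -> e, B -> h and substitute in every rule of length ≥2.
BIN: R -> QAB becomes R -> QD, D -> AB.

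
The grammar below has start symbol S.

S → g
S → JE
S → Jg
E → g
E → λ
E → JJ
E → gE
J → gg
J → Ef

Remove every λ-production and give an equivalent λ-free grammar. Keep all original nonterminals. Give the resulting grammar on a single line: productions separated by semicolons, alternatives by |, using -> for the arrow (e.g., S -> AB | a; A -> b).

S -> J | g | JE | Jg; E -> g | JJ | gE; J -> f | Ef | gg

Nullable set: {E}.
S -> JE: E nullable, giving J | JE.
Drop E -> λ.
E -> gE: E nullable, giving g | gE.
J -> Ef: E nullable, giving Ef | f.
Unchanged (no nullable symbols): S -> Jg; S -> g; E -> JJ; E -> g; J -> gg.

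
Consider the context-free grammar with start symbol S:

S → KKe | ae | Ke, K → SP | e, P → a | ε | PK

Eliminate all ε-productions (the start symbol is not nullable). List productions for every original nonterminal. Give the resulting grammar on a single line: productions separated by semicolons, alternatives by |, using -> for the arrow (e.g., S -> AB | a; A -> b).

S -> Ke | ae | KKe; K -> S | e | SP; P -> K | a | PK

Nullable set: {P}.
K -> SP: P nullable, giving S | SP.
Drop P -> ε.
P -> PK: P nullable, giving K | PK.
Unchanged (no nullable symbols): S -> KKe; S -> Ke; S -> ae; K -> e; P -> a.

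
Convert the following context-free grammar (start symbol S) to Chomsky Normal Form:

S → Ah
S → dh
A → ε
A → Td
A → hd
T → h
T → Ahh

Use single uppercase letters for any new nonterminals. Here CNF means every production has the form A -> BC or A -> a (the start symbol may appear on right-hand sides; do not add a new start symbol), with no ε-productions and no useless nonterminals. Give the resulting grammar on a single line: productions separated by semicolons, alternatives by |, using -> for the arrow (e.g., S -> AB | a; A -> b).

S -> h | AC | BC; A -> CB | TB; B -> d; C -> h; D -> CC; T -> h | AD | CC

Nullable: {A}; after ε-elimination: S -> h | Ah | dh; A -> Td | hd; T -> h | hh | Ahh.
No unit productions to eliminate.
TERM: introduce B -> d, C -> h and substitute in every rule of length ≥2.
BIN: T -> ACC becomes T -> AD, D -> CC.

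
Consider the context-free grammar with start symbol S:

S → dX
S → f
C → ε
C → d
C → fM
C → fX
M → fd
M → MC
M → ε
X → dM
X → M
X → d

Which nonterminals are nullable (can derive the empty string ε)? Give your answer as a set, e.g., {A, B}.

Directly nullable (have an ε-rule): {C, M}.
X is nullable via X -> M (every symbol on the right is already known nullable).
Not nullable: S — each has a terminal in every rule's right-hand side or depends on a non-nullable symbol.

{C, M, X}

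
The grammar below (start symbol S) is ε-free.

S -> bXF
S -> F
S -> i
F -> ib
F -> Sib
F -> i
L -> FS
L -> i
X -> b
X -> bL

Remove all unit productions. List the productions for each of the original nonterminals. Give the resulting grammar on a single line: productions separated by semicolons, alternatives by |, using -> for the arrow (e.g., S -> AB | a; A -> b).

S -> i | ib | Sib | bXF; F -> i | ib | Sib; L -> i | FS; X -> b | bL

Unit productions: S->F.
Unit pairs (A ⇒* B via units): (S,F).
S: inherits non-unit rules of {F, S} → Sib | bXF | i | ib.
F: inherits non-unit rules of {F} → Sib | i | ib.
L: inherits non-unit rules of {L} → FS | i.
X: inherits non-unit rules of {X} → b | bL.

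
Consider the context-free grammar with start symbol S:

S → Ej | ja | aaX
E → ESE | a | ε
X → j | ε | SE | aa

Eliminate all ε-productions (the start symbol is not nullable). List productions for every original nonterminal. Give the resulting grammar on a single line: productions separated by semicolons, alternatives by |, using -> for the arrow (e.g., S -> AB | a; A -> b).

Nullable set: {E, X}.
S -> Ej: E nullable, giving Ej | j.
S -> aaX: X nullable, giving aa | aaX.
Drop E -> ε.
E -> ESE: E, E nullable, giving ES | ESE | S | SE.
Drop X -> ε.
X -> SE: E nullable, giving S | SE.
Unchanged (no nullable symbols): S -> ja; E -> a; X -> aa; X -> j.

S -> j | Ej | aa | ja | aaX; E -> S | a | ES | SE | ESE; X -> S | j | SE | aa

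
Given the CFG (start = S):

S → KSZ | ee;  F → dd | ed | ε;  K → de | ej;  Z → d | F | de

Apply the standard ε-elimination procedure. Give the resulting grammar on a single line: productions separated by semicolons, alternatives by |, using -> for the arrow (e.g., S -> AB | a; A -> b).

S -> KS | ee | KSZ; F -> dd | ed; K -> de | ej; Z -> F | d | de

Nullable set: {F, Z}.
S -> KSZ: Z nullable, giving KS | KSZ.
Drop F -> ε.
Z -> F: F nullable, giving F.
Unchanged (no nullable symbols): S -> ee; F -> dd; F -> ed; K -> de; K -> ej; Z -> d; Z -> de.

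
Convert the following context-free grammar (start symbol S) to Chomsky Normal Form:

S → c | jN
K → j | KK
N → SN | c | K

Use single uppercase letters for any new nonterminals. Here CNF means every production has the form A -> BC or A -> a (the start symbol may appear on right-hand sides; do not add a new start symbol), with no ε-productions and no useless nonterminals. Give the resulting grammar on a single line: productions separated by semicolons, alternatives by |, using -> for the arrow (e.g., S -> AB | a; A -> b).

No ε-productions.
After unit-elimination: S -> c | jN; K -> j | KK; N -> c | j | KK | SN.
TERM: introduce A -> j and substitute in every rule of length ≥2.

S -> c | AN; A -> j; K -> j | KK; N -> c | j | KK | SN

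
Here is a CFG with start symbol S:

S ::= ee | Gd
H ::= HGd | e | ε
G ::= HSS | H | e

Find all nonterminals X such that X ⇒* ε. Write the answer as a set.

Directly nullable (have an ε-rule): {H}.
G is nullable via G -> H (every symbol on the right is already known nullable).
Not nullable: S — each has a terminal in every rule's right-hand side or depends on a non-nullable symbol.

{G, H}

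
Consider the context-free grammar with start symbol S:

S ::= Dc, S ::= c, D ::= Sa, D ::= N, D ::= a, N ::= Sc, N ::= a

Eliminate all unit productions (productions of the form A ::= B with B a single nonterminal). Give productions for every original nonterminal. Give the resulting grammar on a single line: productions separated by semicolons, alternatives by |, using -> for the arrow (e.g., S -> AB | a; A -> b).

Unit productions: D->N.
Unit pairs (A ⇒* B via units): (D,N).
S: inherits non-unit rules of {S} → Dc | c.
D: inherits non-unit rules of {D, N} → Sa | Sc | a.
N: inherits non-unit rules of {N} → Sc | a.

S -> c | Dc; D -> a | Sa | Sc; N -> a | Sc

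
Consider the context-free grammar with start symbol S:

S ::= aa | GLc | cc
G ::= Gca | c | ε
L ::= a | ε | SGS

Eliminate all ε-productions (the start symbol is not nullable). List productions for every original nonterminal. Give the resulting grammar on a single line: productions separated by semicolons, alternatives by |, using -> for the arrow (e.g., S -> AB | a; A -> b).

Nullable set: {G, L}.
S -> GLc: G, L nullable, giving GLc | Gc | Lc | c.
Drop G -> ε.
G -> Gca: G nullable, giving Gca | ca.
Drop L -> ε.
L -> SGS: G nullable, giving SGS | SS.
Unchanged (no nullable symbols): S -> aa; S -> cc; G -> c; L -> a.

S -> c | Gc | Lc | aa | cc | GLc; G -> c | ca | Gca; L -> a | SS | SGS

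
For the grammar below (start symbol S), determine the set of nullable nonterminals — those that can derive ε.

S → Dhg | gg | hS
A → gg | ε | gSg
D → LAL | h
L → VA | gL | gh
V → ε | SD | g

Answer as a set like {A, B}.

{A, D, L, V}

Directly nullable (have an ε-rule): {A, V}.
L is nullable via L -> VA (every symbol on the right is already known nullable).
D is nullable via D -> LAL (every symbol on the right is already known nullable).
Not nullable: S — each has a terminal in every rule's right-hand side or depends on a non-nullable symbol.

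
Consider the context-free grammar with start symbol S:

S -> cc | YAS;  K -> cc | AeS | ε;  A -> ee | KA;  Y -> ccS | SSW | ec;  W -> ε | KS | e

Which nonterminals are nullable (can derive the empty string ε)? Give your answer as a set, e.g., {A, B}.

{K, W}

Directly nullable (have an ε-rule): {K, W}.
Not nullable: A, S, Y — each has a terminal in every rule's right-hand side or depends on a non-nullable symbol.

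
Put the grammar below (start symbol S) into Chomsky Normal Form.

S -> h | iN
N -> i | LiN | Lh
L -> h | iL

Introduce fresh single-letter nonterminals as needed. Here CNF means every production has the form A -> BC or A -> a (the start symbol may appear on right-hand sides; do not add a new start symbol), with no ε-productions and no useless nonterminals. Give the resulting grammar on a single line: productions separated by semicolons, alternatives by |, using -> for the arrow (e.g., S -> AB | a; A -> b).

No ε-productions.
No unit productions to eliminate.
TERM: introduce B -> h, A -> i and substitute in every rule of length ≥2.
BIN: N -> LAN becomes N -> LC, C -> AN.

S -> h | AN; A -> i; B -> h; C -> AN; L -> h | AL; N -> i | LB | LC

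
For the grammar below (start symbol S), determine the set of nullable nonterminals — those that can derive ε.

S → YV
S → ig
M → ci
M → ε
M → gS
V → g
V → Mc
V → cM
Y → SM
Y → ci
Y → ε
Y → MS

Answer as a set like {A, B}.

Directly nullable (have an ε-rule): {M, Y}.
Not nullable: S, V — each has a terminal in every rule's right-hand side or depends on a non-nullable symbol.

{M, Y}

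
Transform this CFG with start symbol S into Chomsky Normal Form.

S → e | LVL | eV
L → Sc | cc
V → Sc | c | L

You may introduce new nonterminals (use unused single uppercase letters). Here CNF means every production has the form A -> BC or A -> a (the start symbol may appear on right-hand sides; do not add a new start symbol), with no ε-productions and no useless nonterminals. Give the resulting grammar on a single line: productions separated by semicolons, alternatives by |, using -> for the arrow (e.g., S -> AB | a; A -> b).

S -> e | BV | LC; A -> c; B -> e; C -> VL; L -> AA | SA; V -> c | AA | SA

No ε-productions.
After unit-elimination: S -> e | eV | LVL; L -> Sc | cc; V -> c | Sc | cc.
TERM: introduce A -> c, B -> e and substitute in every rule of length ≥2.
BIN: S -> LVL becomes S -> LC, C -> VL.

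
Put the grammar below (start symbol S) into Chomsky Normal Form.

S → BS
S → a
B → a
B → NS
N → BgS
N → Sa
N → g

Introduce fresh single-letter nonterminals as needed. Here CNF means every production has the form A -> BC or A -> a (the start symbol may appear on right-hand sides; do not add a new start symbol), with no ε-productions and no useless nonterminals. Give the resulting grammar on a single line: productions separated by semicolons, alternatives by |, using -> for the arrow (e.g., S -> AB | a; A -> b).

No ε-productions.
No unit productions to eliminate.
TERM: introduce C -> a, A -> g and substitute in every rule of length ≥2.
BIN: N -> BAS becomes N -> BD, D -> AS.

S -> a | BS; A -> g; B -> a | NS; C -> a; D -> AS; N -> g | BD | SC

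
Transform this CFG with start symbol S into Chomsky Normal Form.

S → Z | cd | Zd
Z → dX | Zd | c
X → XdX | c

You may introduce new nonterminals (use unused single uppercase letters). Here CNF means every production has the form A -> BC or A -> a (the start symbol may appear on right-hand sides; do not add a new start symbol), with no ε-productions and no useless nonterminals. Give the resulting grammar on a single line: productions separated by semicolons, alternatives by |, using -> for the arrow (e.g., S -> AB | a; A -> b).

S -> c | AX | BA | ZA; A -> d; B -> c; C -> AX; X -> c | XC; Z -> c | AX | ZA

No ε-productions.
After unit-elimination: S -> c | Zd | cd | dX; X -> c | XdX; Z -> c | Zd | dX.
TERM: introduce B -> c, A -> d and substitute in every rule of length ≥2.
BIN: X -> XAX becomes X -> XC, C -> AX.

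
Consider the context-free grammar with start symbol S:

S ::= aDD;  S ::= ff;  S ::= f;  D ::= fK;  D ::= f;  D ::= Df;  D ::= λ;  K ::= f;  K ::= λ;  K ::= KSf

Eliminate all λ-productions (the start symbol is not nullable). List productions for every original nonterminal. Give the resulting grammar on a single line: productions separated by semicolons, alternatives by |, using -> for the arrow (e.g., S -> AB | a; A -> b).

Nullable set: {D, K}.
S -> aDD: D, D nullable, giving a | aD | aDD.
Drop D -> λ.
D -> Df: D nullable, giving Df | f.
D -> fK: K nullable, giving f | fK.
Drop K -> λ.
K -> KSf: K nullable, giving KSf | Sf.
Unchanged (no nullable symbols): S -> f; S -> ff; D -> f; K -> f.

S -> a | f | aD | ff | aDD; D -> f | Df | fK; K -> f | Sf | KSf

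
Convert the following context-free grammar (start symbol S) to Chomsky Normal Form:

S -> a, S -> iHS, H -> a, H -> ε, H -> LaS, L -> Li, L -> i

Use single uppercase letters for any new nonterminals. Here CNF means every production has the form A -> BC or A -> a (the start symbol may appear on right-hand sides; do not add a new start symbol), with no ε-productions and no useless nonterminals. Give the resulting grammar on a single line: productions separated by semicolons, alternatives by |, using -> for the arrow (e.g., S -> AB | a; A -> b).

S -> a | BD | BS; A -> a; B -> i; C -> AS; D -> HS; H -> a | LC; L -> i | LB

Nullable: {H}; after ε-elimination: S -> a | iS | iHS; H -> a | LaS; L -> i | Li.
No unit productions to eliminate.
TERM: introduce A -> a, B -> i and substitute in every rule of length ≥2.
BIN: H -> LAS becomes H -> LC, C -> AS; S -> BHS becomes S -> BD, D -> HS.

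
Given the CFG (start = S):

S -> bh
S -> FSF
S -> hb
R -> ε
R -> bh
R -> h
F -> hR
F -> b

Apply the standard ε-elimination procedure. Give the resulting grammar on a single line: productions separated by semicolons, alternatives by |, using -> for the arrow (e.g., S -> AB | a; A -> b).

S -> bh | hb | FSF; F -> b | h | hR; R -> h | bh

Nullable set: {R}.
F -> hR: R nullable, giving h | hR.
Drop R -> ε.
Unchanged (no nullable symbols): S -> FSF; S -> bh; S -> hb; F -> b; R -> bh; R -> h.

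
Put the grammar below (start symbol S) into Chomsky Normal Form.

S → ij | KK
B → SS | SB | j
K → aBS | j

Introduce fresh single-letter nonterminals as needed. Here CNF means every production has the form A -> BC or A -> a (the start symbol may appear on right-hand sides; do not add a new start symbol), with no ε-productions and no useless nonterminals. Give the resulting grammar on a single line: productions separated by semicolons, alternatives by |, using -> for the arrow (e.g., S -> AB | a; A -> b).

S -> CD | KK; A -> a; B -> j | SB | SS; C -> i; D -> j; E -> BS; K -> j | AE

No ε-productions.
No unit productions to eliminate.
TERM: introduce A -> a, C -> i, D -> j and substitute in every rule of length ≥2.
BIN: K -> ABS becomes K -> AE, E -> BS.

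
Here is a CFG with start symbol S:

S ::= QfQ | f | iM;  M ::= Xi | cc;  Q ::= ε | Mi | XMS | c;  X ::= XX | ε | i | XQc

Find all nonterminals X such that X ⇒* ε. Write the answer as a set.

{Q, X}

Directly nullable (have an ε-rule): {Q, X}.
Not nullable: M, S — each has a terminal in every rule's right-hand side or depends on a non-nullable symbol.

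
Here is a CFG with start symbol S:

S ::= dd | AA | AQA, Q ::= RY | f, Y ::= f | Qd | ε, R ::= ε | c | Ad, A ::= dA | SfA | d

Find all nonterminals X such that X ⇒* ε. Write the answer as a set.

Directly nullable (have an ε-rule): {R, Y}.
Q is nullable via Q -> RY (every symbol on the right is already known nullable).
Not nullable: A, S — each has a terminal in every rule's right-hand side or depends on a non-nullable symbol.

{Q, R, Y}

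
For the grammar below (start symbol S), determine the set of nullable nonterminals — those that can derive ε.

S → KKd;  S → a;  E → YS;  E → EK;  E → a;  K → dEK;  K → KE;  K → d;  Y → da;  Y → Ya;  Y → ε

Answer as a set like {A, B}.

{Y}

Directly nullable (have an ε-rule): {Y}.
Not nullable: E, K, S — each has a terminal in every rule's right-hand side or depends on a non-nullable symbol.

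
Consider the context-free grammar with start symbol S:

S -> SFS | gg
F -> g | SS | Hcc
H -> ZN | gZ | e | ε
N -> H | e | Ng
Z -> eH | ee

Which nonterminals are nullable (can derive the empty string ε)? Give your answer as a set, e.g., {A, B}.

Directly nullable (have an ε-rule): {H}.
N is nullable via N -> H (every symbol on the right is already known nullable).
Not nullable: F, S, Z — each has a terminal in every rule's right-hand side or depends on a non-nullable symbol.

{H, N}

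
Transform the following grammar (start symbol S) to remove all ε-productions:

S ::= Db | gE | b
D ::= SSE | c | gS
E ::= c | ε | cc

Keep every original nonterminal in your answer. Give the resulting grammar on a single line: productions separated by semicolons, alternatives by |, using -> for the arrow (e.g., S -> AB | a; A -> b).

S -> b | g | Db | gE; D -> c | SS | gS | SSE; E -> c | cc

Nullable set: {E}.
S -> gE: E nullable, giving g | gE.
D -> SSE: E nullable, giving SS | SSE.
Drop E -> ε.
Unchanged (no nullable symbols): S -> Db; S -> b; D -> c; D -> gS; E -> c; E -> cc.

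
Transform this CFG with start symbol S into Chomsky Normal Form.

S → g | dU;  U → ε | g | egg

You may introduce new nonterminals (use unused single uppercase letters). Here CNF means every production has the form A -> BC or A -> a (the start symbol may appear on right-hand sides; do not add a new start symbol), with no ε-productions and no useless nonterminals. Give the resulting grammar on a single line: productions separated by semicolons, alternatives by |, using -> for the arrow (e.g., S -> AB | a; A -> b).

S -> d | g | AU; A -> d; B -> e; C -> g; D -> CC; U -> g | BD

Nullable: {U}; after ε-elimination: S -> d | g | dU; U -> g | egg.
No unit productions to eliminate.
TERM: introduce A -> d, B -> e, C -> g and substitute in every rule of length ≥2.
BIN: U -> BCC becomes U -> BD, D -> CC.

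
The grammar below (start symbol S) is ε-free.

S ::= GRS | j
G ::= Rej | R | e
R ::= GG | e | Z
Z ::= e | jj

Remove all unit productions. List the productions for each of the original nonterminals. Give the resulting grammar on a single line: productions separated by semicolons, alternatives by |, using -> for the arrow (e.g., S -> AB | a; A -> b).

S -> j | GRS; G -> e | GG | jj | Rej; R -> e | GG | jj; Z -> e | jj

Unit productions: G->R, R->Z.
Unit pairs (A ⇒* B via units): (G,R), (G,Z), (R,Z).
S: inherits non-unit rules of {S} → GRS | j.
G: inherits non-unit rules of {G, R, Z} → GG | Rej | e | jj.
R: inherits non-unit rules of {R, Z} → GG | e | jj.
Z: inherits non-unit rules of {Z} → e | jj.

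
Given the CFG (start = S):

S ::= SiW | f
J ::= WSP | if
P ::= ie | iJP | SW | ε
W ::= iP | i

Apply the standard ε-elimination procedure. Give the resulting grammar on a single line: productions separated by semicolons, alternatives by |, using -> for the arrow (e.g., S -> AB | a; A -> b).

S -> f | SiW; J -> WS | if | WSP; P -> SW | iJ | ie | iJP; W -> i | iP

Nullable set: {P}.
J -> WSP: P nullable, giving WS | WSP.
Drop P -> ε.
P -> iJP: P nullable, giving iJ | iJP.
W -> iP: P nullable, giving i | iP.
Unchanged (no nullable symbols): S -> SiW; S -> f; J -> if; P -> SW; P -> ie; W -> i.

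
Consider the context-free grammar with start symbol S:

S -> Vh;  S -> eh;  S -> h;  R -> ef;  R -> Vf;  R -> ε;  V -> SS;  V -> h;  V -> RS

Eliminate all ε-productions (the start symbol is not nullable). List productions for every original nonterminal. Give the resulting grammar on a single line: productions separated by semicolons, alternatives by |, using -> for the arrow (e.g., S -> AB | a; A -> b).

Nullable set: {R}.
Drop R -> ε.
V -> RS: R nullable, giving RS | S.
Unchanged (no nullable symbols): S -> Vh; S -> eh; S -> h; R -> Vf; R -> ef; V -> SS; V -> h.

S -> h | Vh | eh; R -> Vf | ef; V -> S | h | RS | SS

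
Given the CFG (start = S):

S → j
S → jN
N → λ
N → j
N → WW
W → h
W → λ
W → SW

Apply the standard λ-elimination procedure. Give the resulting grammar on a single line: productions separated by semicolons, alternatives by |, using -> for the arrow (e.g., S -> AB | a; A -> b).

S -> j | jN; N -> W | j | WW; W -> S | h | SW

Nullable set: {N, W}.
S -> jN: N nullable, giving j | jN.
Drop N -> λ.
N -> WW: W, W nullable, giving W | WW.
Drop W -> λ.
W -> SW: W nullable, giving S | SW.
Unchanged (no nullable symbols): S -> j; N -> j; W -> h.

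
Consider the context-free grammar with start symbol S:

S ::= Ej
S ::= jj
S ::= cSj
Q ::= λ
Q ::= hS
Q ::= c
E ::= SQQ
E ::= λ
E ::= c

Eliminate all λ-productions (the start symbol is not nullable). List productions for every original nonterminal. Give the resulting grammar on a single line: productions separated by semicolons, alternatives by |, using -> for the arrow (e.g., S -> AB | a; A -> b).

S -> j | Ej | jj | cSj; E -> S | c | SQ | SQQ; Q -> c | hS

Nullable set: {E, Q}.
S -> Ej: E nullable, giving Ej | j.
Drop E -> λ.
E -> SQQ: Q, Q nullable, giving S | SQ | SQQ.
Drop Q -> λ.
Unchanged (no nullable symbols): S -> cSj; S -> jj; E -> c; Q -> c; Q -> hS.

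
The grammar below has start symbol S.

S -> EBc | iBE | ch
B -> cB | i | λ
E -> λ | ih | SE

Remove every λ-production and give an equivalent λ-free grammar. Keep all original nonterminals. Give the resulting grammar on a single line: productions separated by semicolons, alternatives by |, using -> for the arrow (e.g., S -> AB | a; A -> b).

Nullable set: {B, E}.
S -> EBc: E, B nullable, giving Bc | EBc | Ec | c.
S -> iBE: B, E nullable, giving i | iB | iBE | iE.
Drop B -> λ.
B -> cB: B nullable, giving c | cB.
Drop E -> λ.
E -> SE: E nullable, giving S | SE.
Unchanged (no nullable symbols): S -> ch; B -> i; E -> ih.

S -> c | i | Bc | Ec | ch | iB | iE | EBc | iBE; B -> c | i | cB; E -> S | SE | ih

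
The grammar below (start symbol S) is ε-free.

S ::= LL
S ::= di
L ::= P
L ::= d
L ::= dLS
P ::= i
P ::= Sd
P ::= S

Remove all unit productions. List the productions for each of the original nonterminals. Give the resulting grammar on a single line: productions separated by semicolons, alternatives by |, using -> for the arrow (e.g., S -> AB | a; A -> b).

Unit productions: L->P, P->S.
Unit pairs (A ⇒* B via units): (L,P), (L,S), (P,S).
S: inherits non-unit rules of {S} → LL | di.
L: inherits non-unit rules of {L, P, S} → LL | Sd | d | dLS | di | i.
P: inherits non-unit rules of {P, S} → LL | Sd | di | i.

S -> LL | di; L -> d | i | LL | Sd | di | dLS; P -> i | LL | Sd | di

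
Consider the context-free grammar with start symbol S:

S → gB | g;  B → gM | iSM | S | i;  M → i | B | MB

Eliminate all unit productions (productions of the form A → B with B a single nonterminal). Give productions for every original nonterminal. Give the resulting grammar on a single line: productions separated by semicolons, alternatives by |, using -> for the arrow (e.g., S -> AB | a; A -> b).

S -> g | gB; B -> g | i | gB | gM | iSM; M -> g | i | MB | gB | gM | iSM

Unit productions: B->S, M->B.
Unit pairs (A ⇒* B via units): (B,S), (M,B), (M,S).
S: inherits non-unit rules of {S} → g | gB.
B: inherits non-unit rules of {B, S} → g | gB | gM | i | iSM.
M: inherits non-unit rules of {B, M, S} → MB | g | gB | gM | i | iSM.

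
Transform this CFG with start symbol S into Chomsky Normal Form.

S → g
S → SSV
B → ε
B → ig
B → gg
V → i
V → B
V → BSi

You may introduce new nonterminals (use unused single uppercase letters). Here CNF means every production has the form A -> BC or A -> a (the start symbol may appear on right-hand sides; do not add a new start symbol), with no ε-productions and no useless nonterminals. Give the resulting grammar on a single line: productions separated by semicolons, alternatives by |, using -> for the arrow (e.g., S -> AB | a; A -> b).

Nullable: {B, V}; after ε-elimination: S -> g | SS | SSV; B -> gg | ig; V -> B | i | Si | BSi.
After unit-elimination: S -> g | SS | SSV; B -> gg | ig; V -> i | Si | gg | ig | BSi.
TERM: introduce A -> g, C -> i and substitute in every rule of length ≥2.
BIN: S -> SSV becomes S -> SD, D -> SV; V -> BSC becomes V -> BE, E -> SC.

S -> g | SD | SS; A -> g; B -> AA | CA; C -> i; D -> SV; E -> SC; V -> i | AA | BE | CA | SC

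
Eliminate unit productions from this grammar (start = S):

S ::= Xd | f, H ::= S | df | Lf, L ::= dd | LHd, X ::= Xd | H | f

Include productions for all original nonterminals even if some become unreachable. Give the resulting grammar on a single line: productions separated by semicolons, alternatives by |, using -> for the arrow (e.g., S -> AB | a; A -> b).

S -> f | Xd; H -> f | Lf | Xd | df; L -> dd | LHd; X -> f | Lf | Xd | df

Unit productions: H->S, X->H.
Unit pairs (A ⇒* B via units): (H,S), (X,H), (X,S).
S: inherits non-unit rules of {S} → Xd | f.
H: inherits non-unit rules of {H, S} → Lf | Xd | df | f.
L: inherits non-unit rules of {L} → LHd | dd.
X: inherits non-unit rules of {H, S, X} → Lf | Xd | df | f.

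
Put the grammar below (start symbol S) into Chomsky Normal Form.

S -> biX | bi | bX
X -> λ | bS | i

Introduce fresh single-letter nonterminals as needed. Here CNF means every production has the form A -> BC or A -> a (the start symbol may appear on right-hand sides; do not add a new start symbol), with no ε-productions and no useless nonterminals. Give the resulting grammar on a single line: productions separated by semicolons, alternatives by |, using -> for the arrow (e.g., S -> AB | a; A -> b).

S -> b | AB | AC | AX; A -> b; B -> i; C -> BX; X -> i | AS

Nullable: {X}; after ε-elimination: S -> b | bX | bi | biX; X -> i | bS.
No unit productions to eliminate.
TERM: introduce A -> b, B -> i and substitute in every rule of length ≥2.
BIN: S -> ABX becomes S -> AC, C -> BX.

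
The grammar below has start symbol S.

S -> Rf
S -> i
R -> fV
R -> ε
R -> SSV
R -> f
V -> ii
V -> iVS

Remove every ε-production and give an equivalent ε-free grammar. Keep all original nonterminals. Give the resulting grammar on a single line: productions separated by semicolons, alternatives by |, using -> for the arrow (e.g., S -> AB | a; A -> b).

Nullable set: {R}.
S -> Rf: R nullable, giving Rf | f.
Drop R -> ε.
Unchanged (no nullable symbols): S -> i; R -> SSV; R -> f; R -> fV; V -> iVS; V -> ii.

S -> f | i | Rf; R -> f | fV | SSV; V -> ii | iVS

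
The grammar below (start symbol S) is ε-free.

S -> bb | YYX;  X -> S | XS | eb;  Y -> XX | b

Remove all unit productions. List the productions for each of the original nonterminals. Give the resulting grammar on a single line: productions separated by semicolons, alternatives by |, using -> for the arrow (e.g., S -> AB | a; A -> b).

Unit productions: X->S.
Unit pairs (A ⇒* B via units): (X,S).
S: inherits non-unit rules of {S} → YYX | bb.
X: inherits non-unit rules of {S, X} → XS | YYX | bb | eb.
Y: inherits non-unit rules of {Y} → XX | b.

S -> bb | YYX; X -> XS | bb | eb | YYX; Y -> b | XX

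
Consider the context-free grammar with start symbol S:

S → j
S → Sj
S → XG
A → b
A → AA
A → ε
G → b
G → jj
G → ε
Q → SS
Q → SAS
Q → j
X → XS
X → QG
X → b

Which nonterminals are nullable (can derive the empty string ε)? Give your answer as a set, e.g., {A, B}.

{A, G}

Directly nullable (have an ε-rule): {A, G}.
Not nullable: Q, S, X — each has a terminal in every rule's right-hand side or depends on a non-nullable symbol.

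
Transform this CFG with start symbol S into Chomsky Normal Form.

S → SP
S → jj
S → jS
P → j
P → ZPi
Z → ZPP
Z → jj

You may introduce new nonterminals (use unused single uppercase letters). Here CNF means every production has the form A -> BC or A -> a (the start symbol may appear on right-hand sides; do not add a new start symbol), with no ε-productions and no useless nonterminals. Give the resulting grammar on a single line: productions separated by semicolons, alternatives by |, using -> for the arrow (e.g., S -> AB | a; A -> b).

No ε-productions.
No unit productions to eliminate.
TERM: introduce A -> i, B -> j and substitute in every rule of length ≥2.
BIN: P -> ZPA becomes P -> ZC, C -> PA; Z -> ZPP becomes Z -> ZD, D -> PP.

S -> BB | BS | SP; A -> i; B -> j; C -> PA; D -> PP; P -> j | ZC; Z -> BB | ZD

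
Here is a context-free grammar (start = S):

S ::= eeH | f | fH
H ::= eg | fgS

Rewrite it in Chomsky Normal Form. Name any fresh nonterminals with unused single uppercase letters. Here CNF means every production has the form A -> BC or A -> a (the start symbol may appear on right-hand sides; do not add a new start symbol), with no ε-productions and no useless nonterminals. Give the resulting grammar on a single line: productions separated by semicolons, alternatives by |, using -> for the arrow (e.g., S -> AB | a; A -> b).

No ε-productions.
No unit productions to eliminate.
TERM: introduce A -> e, C -> f, B -> g and substitute in every rule of length ≥2.
BIN: H -> CBS becomes H -> CD, D -> BS; S -> AAH becomes S -> AE, E -> AH.

S -> f | AE | CH; A -> e; B -> g; C -> f; D -> BS; E -> AH; H -> AB | CD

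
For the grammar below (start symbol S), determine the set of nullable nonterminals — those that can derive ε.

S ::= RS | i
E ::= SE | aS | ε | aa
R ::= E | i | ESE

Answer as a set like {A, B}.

Directly nullable (have an ε-rule): {E}.
R is nullable via R -> E (every symbol on the right is already known nullable).
Not nullable: S — each has a terminal in every rule's right-hand side or depends on a non-nullable symbol.

{E, R}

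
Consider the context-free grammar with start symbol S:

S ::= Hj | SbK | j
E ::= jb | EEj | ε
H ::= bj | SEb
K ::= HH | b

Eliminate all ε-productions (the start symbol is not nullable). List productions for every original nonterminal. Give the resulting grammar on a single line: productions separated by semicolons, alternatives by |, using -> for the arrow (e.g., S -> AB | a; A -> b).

S -> j | Hj | SbK; E -> j | Ej | jb | EEj; H -> Sb | bj | SEb; K -> b | HH

Nullable set: {E}.
Drop E -> ε.
E -> EEj: E, E nullable, giving EEj | Ej | j.
H -> SEb: E nullable, giving SEb | Sb.
Unchanged (no nullable symbols): S -> Hj; S -> SbK; S -> j; E -> jb; H -> bj; K -> HH; K -> b.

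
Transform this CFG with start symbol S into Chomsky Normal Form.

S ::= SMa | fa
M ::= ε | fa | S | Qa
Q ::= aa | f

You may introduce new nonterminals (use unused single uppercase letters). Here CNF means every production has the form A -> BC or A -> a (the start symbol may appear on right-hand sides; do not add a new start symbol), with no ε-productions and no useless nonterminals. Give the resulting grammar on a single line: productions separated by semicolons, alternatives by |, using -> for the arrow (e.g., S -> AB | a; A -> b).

S -> BA | SA | SD; A -> a; B -> f; C -> MA; D -> MA; M -> BA | QA | SA | SC; Q -> f | AA

Nullable: {M}; after ε-elimination: S -> Sa | fa | SMa; M -> S | Qa | fa; Q -> f | aa.
After unit-elimination: S -> Sa | fa | SMa; M -> Qa | Sa | fa | SMa; Q -> f | aa.
TERM: introduce A -> a, B -> f and substitute in every rule of length ≥2.
BIN: M -> SMA becomes M -> SC, C -> MA; S -> SMA becomes S -> SD, D -> MA.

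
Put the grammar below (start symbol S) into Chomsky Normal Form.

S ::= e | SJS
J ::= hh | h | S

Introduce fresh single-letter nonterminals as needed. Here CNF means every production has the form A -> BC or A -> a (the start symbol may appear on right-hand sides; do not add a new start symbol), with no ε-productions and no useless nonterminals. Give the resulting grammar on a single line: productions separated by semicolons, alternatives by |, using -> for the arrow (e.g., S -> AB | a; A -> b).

S -> e | SC; A -> h; B -> JS; C -> JS; J -> e | h | AA | SB

No ε-productions.
After unit-elimination: S -> e | SJS; J -> e | h | hh | SJS.
TERM: introduce A -> h and substitute in every rule of length ≥2.
BIN: J -> SJS becomes J -> SB, B -> JS; S -> SJS becomes S -> SC, C -> JS.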